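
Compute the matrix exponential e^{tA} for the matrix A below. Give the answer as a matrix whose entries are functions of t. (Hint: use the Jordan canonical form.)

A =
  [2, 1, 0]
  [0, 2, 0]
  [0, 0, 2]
e^{tA} =
  [exp(2*t), t*exp(2*t), 0]
  [0, exp(2*t), 0]
  [0, 0, exp(2*t)]

Strategy: write A = P · J · P⁻¹ where J is a Jordan canonical form, so e^{tA} = P · e^{tJ} · P⁻¹, and e^{tJ} can be computed block-by-block.

A has Jordan form
J =
  [2, 1, 0]
  [0, 2, 0]
  [0, 0, 2]
(up to reordering of blocks).

Per-block formulas:
  For a 2×2 Jordan block J_2(2): exp(t · J_2(2)) = e^(2t)·(I + t·N), where N is the 2×2 nilpotent shift.
  For a 1×1 block at λ = 2: exp(t · [2]) = [e^(2t)].

After assembling e^{tJ} and conjugating by P, we get:

e^{tA} =
  [exp(2*t), t*exp(2*t), 0]
  [0, exp(2*t), 0]
  [0, 0, exp(2*t)]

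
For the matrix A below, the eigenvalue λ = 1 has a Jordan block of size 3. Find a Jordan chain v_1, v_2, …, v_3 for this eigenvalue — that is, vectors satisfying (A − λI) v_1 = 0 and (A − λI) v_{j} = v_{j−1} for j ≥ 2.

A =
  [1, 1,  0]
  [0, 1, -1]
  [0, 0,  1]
A Jordan chain for λ = 1 of length 3:
v_1 = (-1, 0, 0)ᵀ
v_2 = (0, -1, 0)ᵀ
v_3 = (0, 0, 1)ᵀ

Let N = A − (1)·I. We want v_3 with N^3 v_3 = 0 but N^2 v_3 ≠ 0; then v_{j-1} := N · v_j for j = 3, …, 2.

Pick v_3 = (0, 0, 1)ᵀ.
Then v_2 = N · v_3 = (0, -1, 0)ᵀ.
Then v_1 = N · v_2 = (-1, 0, 0)ᵀ.

Sanity check: (A − (1)·I) v_1 = (0, 0, 0)ᵀ = 0. ✓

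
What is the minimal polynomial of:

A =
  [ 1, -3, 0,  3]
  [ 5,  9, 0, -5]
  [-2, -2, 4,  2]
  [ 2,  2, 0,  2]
x^2 - 8*x + 16

The characteristic polynomial is χ_A(x) = (x - 4)^4, so the eigenvalues are known. The minimal polynomial is
  m_A(x) = Π_λ (x − λ)^{k_λ}
where k_λ is the size of the *largest* Jordan block for λ (equivalently, the smallest k with (A − λI)^k v = 0 for every generalised eigenvector v of λ).

  λ = 4: largest Jordan block has size 2, contributing (x − 4)^2

So m_A(x) = (x - 4)^2 = x^2 - 8*x + 16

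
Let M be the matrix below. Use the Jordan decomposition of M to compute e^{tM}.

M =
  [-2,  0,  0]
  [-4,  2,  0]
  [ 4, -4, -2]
e^{tM} =
  [exp(-2*t), 0, 0]
  [-exp(2*t) + exp(-2*t), exp(2*t), 0]
  [exp(2*t) - exp(-2*t), -exp(2*t) + exp(-2*t), exp(-2*t)]

Strategy: write M = P · J · P⁻¹ where J is a Jordan canonical form, so e^{tM} = P · e^{tJ} · P⁻¹, and e^{tJ} can be computed block-by-block.

M has Jordan form
J =
  [-2,  0, 0]
  [ 0, -2, 0]
  [ 0,  0, 2]
(up to reordering of blocks).

Per-block formulas:
  For a 1×1 block at λ = 2: exp(t · [2]) = [e^(2t)].
  For a 1×1 block at λ = -2: exp(t · [-2]) = [e^(-2t)].

After assembling e^{tJ} and conjugating by P, we get:

e^{tM} =
  [exp(-2*t), 0, 0]
  [-exp(2*t) + exp(-2*t), exp(2*t), 0]
  [exp(2*t) - exp(-2*t), -exp(2*t) + exp(-2*t), exp(-2*t)]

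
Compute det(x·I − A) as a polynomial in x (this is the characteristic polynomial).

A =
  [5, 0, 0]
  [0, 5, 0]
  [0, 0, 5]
x^3 - 15*x^2 + 75*x - 125

Expanding det(x·I − A) (e.g. by cofactor expansion or by noting that A is similar to its Jordan form J, which has the same characteristic polynomial as A) gives
  χ_A(x) = x^3 - 15*x^2 + 75*x - 125
which factors as (x - 5)^3. The eigenvalues (with algebraic multiplicities) are λ = 5 with multiplicity 3.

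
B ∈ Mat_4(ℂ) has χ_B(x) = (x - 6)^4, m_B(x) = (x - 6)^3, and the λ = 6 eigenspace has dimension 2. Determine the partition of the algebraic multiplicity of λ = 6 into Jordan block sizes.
Block sizes for λ = 6: [3, 1]

Step 1 — from the characteristic polynomial, algebraic multiplicity of λ = 6 is 4. From dim ker(B − (6)·I) = 2, there are exactly 2 Jordan blocks for λ = 6.
Step 2 — from the minimal polynomial, the factor (x − 6)^3 tells us the largest block for λ = 6 has size 3.
Step 3 — with total size 4, 2 blocks, and largest block 3, the block sizes (in nonincreasing order) are [3, 1].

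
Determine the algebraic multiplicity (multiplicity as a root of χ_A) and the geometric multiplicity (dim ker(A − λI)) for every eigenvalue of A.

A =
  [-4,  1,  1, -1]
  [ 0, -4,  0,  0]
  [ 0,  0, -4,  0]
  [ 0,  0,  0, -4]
λ = -4: alg = 4, geom = 3

Step 1 — factor the characteristic polynomial to read off the algebraic multiplicities:
  χ_A(x) = (x + 4)^4

Step 2 — compute geometric multiplicities via the rank-nullity identity g(λ) = n − rank(A − λI):
  rank(A − (-4)·I) = 1, so dim ker(A − (-4)·I) = n − 1 = 3

Summary:
  λ = -4: algebraic multiplicity = 4, geometric multiplicity = 3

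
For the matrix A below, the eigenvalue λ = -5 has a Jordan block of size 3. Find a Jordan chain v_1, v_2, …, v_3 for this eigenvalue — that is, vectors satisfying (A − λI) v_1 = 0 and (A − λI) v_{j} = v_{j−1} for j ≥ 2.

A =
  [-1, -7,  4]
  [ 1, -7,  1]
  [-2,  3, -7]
A Jordan chain for λ = -5 of length 3:
v_1 = (1, 0, -1)ᵀ
v_2 = (4, 1, -2)ᵀ
v_3 = (1, 0, 0)ᵀ

Let N = A − (-5)·I. We want v_3 with N^3 v_3 = 0 but N^2 v_3 ≠ 0; then v_{j-1} := N · v_j for j = 3, …, 2.

Pick v_3 = (1, 0, 0)ᵀ.
Then v_2 = N · v_3 = (4, 1, -2)ᵀ.
Then v_1 = N · v_2 = (1, 0, -1)ᵀ.

Sanity check: (A − (-5)·I) v_1 = (0, 0, 0)ᵀ = 0. ✓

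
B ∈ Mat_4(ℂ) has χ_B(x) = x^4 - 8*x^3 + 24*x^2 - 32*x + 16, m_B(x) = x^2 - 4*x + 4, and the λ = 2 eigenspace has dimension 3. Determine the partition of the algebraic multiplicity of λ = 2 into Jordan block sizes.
Block sizes for λ = 2: [2, 1, 1]

Step 1 — from the characteristic polynomial, algebraic multiplicity of λ = 2 is 4. From dim ker(B − (2)·I) = 3, there are exactly 3 Jordan blocks for λ = 2.
Step 2 — from the minimal polynomial, the factor (x − 2)^2 tells us the largest block for λ = 2 has size 2.
Step 3 — with total size 4, 3 blocks, and largest block 2, the block sizes (in nonincreasing order) are [2, 1, 1].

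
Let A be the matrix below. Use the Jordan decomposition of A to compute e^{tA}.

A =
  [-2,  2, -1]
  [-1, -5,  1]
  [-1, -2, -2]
e^{tA} =
  [t*exp(-3*t) + exp(-3*t), 2*t*exp(-3*t), -t*exp(-3*t)]
  [-t*exp(-3*t), -2*t*exp(-3*t) + exp(-3*t), t*exp(-3*t)]
  [-t*exp(-3*t), -2*t*exp(-3*t), t*exp(-3*t) + exp(-3*t)]

Strategy: write A = P · J · P⁻¹ where J is a Jordan canonical form, so e^{tA} = P · e^{tJ} · P⁻¹, and e^{tJ} can be computed block-by-block.

A has Jordan form
J =
  [-3,  1,  0]
  [ 0, -3,  0]
  [ 0,  0, -3]
(up to reordering of blocks).

Per-block formulas:
  For a 1×1 block at λ = -3: exp(t · [-3]) = [e^(-3t)].
  For a 2×2 Jordan block J_2(-3): exp(t · J_2(-3)) = e^(-3t)·(I + t·N), where N is the 2×2 nilpotent shift.

After assembling e^{tJ} and conjugating by P, we get:

e^{tA} =
  [t*exp(-3*t) + exp(-3*t), 2*t*exp(-3*t), -t*exp(-3*t)]
  [-t*exp(-3*t), -2*t*exp(-3*t) + exp(-3*t), t*exp(-3*t)]
  [-t*exp(-3*t), -2*t*exp(-3*t), t*exp(-3*t) + exp(-3*t)]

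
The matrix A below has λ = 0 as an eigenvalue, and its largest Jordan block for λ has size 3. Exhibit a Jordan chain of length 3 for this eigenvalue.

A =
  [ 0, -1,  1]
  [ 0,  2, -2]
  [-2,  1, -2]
A Jordan chain for λ = 0 of length 3:
v_1 = (-2, 4, 4)ᵀ
v_2 = (0, 0, -2)ᵀ
v_3 = (1, 0, 0)ᵀ

Let N = A − (0)·I. We want v_3 with N^3 v_3 = 0 but N^2 v_3 ≠ 0; then v_{j-1} := N · v_j for j = 3, …, 2.

Pick v_3 = (1, 0, 0)ᵀ.
Then v_2 = N · v_3 = (0, 0, -2)ᵀ.
Then v_1 = N · v_2 = (-2, 4, 4)ᵀ.

Sanity check: (A − (0)·I) v_1 = (0, 0, 0)ᵀ = 0. ✓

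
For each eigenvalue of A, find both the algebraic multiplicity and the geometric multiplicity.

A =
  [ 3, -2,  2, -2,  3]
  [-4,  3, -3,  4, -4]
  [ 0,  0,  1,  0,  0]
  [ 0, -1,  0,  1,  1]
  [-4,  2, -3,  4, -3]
λ = 1: alg = 5, geom = 2

Step 1 — factor the characteristic polynomial to read off the algebraic multiplicities:
  χ_A(x) = (x - 1)^5

Step 2 — compute geometric multiplicities via the rank-nullity identity g(λ) = n − rank(A − λI):
  rank(A − (1)·I) = 3, so dim ker(A − (1)·I) = n − 3 = 2

Summary:
  λ = 1: algebraic multiplicity = 5, geometric multiplicity = 2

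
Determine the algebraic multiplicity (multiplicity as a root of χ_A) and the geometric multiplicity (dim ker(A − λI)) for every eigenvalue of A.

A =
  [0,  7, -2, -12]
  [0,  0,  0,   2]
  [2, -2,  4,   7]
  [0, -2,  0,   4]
λ = 2: alg = 4, geom = 2

Step 1 — factor the characteristic polynomial to read off the algebraic multiplicities:
  χ_A(x) = (x - 2)^4

Step 2 — compute geometric multiplicities via the rank-nullity identity g(λ) = n − rank(A − λI):
  rank(A − (2)·I) = 2, so dim ker(A − (2)·I) = n − 2 = 2

Summary:
  λ = 2: algebraic multiplicity = 4, geometric multiplicity = 2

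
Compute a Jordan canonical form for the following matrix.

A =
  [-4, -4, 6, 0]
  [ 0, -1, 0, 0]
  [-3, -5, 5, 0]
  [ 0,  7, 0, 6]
J_2(-1) ⊕ J_1(2) ⊕ J_1(6)

The characteristic polynomial is
  det(x·I − A) = x^4 - 6*x^3 - 3*x^2 + 16*x + 12 = (x - 6)*(x - 2)*(x + 1)^2

Eigenvalues and multiplicities (the geometric multiplicity of λ is n − rank(A − λI), which equals the number of Jordan blocks for λ):
  λ = -1: algebraic multiplicity = 2, geometric multiplicity = 1
  λ = 2: algebraic multiplicity = 1, geometric multiplicity = 1
  λ = 6: algebraic multiplicity = 1, geometric multiplicity = 1

Determining the block sizes for each eigenvalue:
  λ = -1: one block (gm = 1), so the single block has size am = 2 → block sizes [2]
  λ = 2: one block (gm = 1), so the single block has size am = 1 → block sizes [1]
  λ = 6: one block (gm = 1), so the single block has size am = 1 → block sizes [1]

Assembling the blocks gives a Jordan form
J =
  [-1,  1, 0, 0]
  [ 0, -1, 0, 0]
  [ 0,  0, 2, 0]
  [ 0,  0, 0, 6]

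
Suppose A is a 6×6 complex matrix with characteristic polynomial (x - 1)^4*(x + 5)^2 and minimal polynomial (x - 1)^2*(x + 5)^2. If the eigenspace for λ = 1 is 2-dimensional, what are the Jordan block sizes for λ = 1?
Block sizes for λ = 1: [2, 2]

Step 1 — from the characteristic polynomial, algebraic multiplicity of λ = 1 is 4. From dim ker(A − (1)·I) = 2, there are exactly 2 Jordan blocks for λ = 1.
Step 2 — from the minimal polynomial, the factor (x − 1)^2 tells us the largest block for λ = 1 has size 2.
Step 3 — with total size 4, 2 blocks, and largest block 2, the block sizes (in nonincreasing order) are [2, 2].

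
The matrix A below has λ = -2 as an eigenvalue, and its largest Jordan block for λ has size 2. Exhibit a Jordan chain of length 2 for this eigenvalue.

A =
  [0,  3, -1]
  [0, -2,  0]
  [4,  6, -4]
A Jordan chain for λ = -2 of length 2:
v_1 = (2, 0, 4)ᵀ
v_2 = (1, 0, 0)ᵀ

Let N = A − (-2)·I. We want v_2 with N^2 v_2 = 0 but N^1 v_2 ≠ 0; then v_{j-1} := N · v_j for j = 2, …, 2.

Pick v_2 = (1, 0, 0)ᵀ.
Then v_1 = N · v_2 = (2, 0, 4)ᵀ.

Sanity check: (A − (-2)·I) v_1 = (0, 0, 0)ᵀ = 0. ✓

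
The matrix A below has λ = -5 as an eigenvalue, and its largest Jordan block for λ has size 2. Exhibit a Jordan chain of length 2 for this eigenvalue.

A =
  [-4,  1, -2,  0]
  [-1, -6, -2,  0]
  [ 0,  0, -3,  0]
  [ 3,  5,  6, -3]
A Jordan chain for λ = -5 of length 2:
v_1 = (1, -1, 0, 1)ᵀ
v_2 = (2, -1, 0, 0)ᵀ

Let N = A − (-5)·I. We want v_2 with N^2 v_2 = 0 but N^1 v_2 ≠ 0; then v_{j-1} := N · v_j for j = 2, …, 2.

Pick v_2 = (2, -1, 0, 0)ᵀ.
Then v_1 = N · v_2 = (1, -1, 0, 1)ᵀ.

Sanity check: (A − (-5)·I) v_1 = (0, 0, 0, 0)ᵀ = 0. ✓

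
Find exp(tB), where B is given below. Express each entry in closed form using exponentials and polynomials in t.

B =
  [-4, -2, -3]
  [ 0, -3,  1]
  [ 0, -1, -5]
e^{tB} =
  [exp(-4*t), t^2*exp(-4*t)/2 - 2*t*exp(-4*t), t^2*exp(-4*t)/2 - 3*t*exp(-4*t)]
  [0, t*exp(-4*t) + exp(-4*t), t*exp(-4*t)]
  [0, -t*exp(-4*t), -t*exp(-4*t) + exp(-4*t)]

Strategy: write B = P · J · P⁻¹ where J is a Jordan canonical form, so e^{tB} = P · e^{tJ} · P⁻¹, and e^{tJ} can be computed block-by-block.

B has Jordan form
J =
  [-4,  1,  0]
  [ 0, -4,  1]
  [ 0,  0, -4]
(up to reordering of blocks).

Per-block formulas:
  For a 3×3 Jordan block J_3(-4): exp(t · J_3(-4)) = e^(-4t)·(I + t·N + (t^2/2)·N^2), where N is the 3×3 nilpotent shift.

After assembling e^{tJ} and conjugating by P, we get:

e^{tB} =
  [exp(-4*t), t^2*exp(-4*t)/2 - 2*t*exp(-4*t), t^2*exp(-4*t)/2 - 3*t*exp(-4*t)]
  [0, t*exp(-4*t) + exp(-4*t), t*exp(-4*t)]
  [0, -t*exp(-4*t), -t*exp(-4*t) + exp(-4*t)]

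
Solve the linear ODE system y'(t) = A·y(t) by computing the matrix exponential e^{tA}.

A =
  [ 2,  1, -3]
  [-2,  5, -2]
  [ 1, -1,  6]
e^{tA} =
  [-t*exp(5*t) + exp(3*t), t*exp(5*t), -t*exp(5*t) - exp(5*t) + exp(3*t)]
  [-exp(5*t) + exp(3*t), exp(5*t), -exp(5*t) + exp(3*t)]
  [t*exp(5*t), -t*exp(5*t), t*exp(5*t) + exp(5*t)]

Strategy: write A = P · J · P⁻¹ where J is a Jordan canonical form, so e^{tA} = P · e^{tJ} · P⁻¹, and e^{tJ} can be computed block-by-block.

A has Jordan form
J =
  [3, 0, 0]
  [0, 5, 1]
  [0, 0, 5]
(up to reordering of blocks).

Per-block formulas:
  For a 2×2 Jordan block J_2(5): exp(t · J_2(5)) = e^(5t)·(I + t·N), where N is the 2×2 nilpotent shift.
  For a 1×1 block at λ = 3: exp(t · [3]) = [e^(3t)].

After assembling e^{tJ} and conjugating by P, we get:

e^{tA} =
  [-t*exp(5*t) + exp(3*t), t*exp(5*t), -t*exp(5*t) - exp(5*t) + exp(3*t)]
  [-exp(5*t) + exp(3*t), exp(5*t), -exp(5*t) + exp(3*t)]
  [t*exp(5*t), -t*exp(5*t), t*exp(5*t) + exp(5*t)]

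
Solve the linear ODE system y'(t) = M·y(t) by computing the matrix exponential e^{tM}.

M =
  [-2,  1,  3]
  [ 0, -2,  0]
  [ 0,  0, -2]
e^{tM} =
  [exp(-2*t), t*exp(-2*t), 3*t*exp(-2*t)]
  [0, exp(-2*t), 0]
  [0, 0, exp(-2*t)]

Strategy: write M = P · J · P⁻¹ where J is a Jordan canonical form, so e^{tM} = P · e^{tJ} · P⁻¹, and e^{tJ} can be computed block-by-block.

M has Jordan form
J =
  [-2,  1,  0]
  [ 0, -2,  0]
  [ 0,  0, -2]
(up to reordering of blocks).

Per-block formulas:
  For a 1×1 block at λ = -2: exp(t · [-2]) = [e^(-2t)].
  For a 2×2 Jordan block J_2(-2): exp(t · J_2(-2)) = e^(-2t)·(I + t·N), where N is the 2×2 nilpotent shift.

After assembling e^{tJ} and conjugating by P, we get:

e^{tM} =
  [exp(-2*t), t*exp(-2*t), 3*t*exp(-2*t)]
  [0, exp(-2*t), 0]
  [0, 0, exp(-2*t)]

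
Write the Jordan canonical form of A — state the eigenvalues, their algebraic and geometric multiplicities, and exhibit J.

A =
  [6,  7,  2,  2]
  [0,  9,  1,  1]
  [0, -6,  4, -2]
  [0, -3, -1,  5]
J_3(6) ⊕ J_1(6)

The characteristic polynomial is
  det(x·I − A) = x^4 - 24*x^3 + 216*x^2 - 864*x + 1296 = (x - 6)^4

Eigenvalues and multiplicities (the geometric multiplicity of λ is n − rank(A − λI), which equals the number of Jordan blocks for λ):
  λ = 6: algebraic multiplicity = 4, geometric multiplicity = 2

Determining the block sizes for each eigenvalue:
  λ = 6: with am = 4 and gm = 2, the partition is not yet determined (e.g. several partitions of 4 into 2 parts exist). Let N = A − (6)·I. Computing rank(N^1) = 2, rank(N^2) = 1, rank(N^3) = 0; the number of blocks of size ≥ j is rank(N^{j−1}) − rank(N^j), giving [2, 1, 1]. So we have 1 block(s) of size 3, 1 block(s) of size 1 → block sizes [3, 1]

Assembling the blocks gives a Jordan form
J =
  [6, 1, 0, 0]
  [0, 6, 1, 0]
  [0, 0, 6, 0]
  [0, 0, 0, 6]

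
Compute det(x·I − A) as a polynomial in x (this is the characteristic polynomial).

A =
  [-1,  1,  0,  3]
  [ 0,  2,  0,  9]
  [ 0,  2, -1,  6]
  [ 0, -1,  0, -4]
x^4 + 4*x^3 + 6*x^2 + 4*x + 1

Expanding det(x·I − A) (e.g. by cofactor expansion or by noting that A is similar to its Jordan form J, which has the same characteristic polynomial as A) gives
  χ_A(x) = x^4 + 4*x^3 + 6*x^2 + 4*x + 1
which factors as (x + 1)^4. The eigenvalues (with algebraic multiplicities) are λ = -1 with multiplicity 4.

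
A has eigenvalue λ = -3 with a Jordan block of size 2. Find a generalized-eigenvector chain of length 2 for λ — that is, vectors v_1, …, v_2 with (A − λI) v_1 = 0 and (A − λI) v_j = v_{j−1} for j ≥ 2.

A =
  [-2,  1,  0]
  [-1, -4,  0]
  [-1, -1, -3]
A Jordan chain for λ = -3 of length 2:
v_1 = (1, -1, -1)ᵀ
v_2 = (1, 0, 0)ᵀ

Let N = A − (-3)·I. We want v_2 with N^2 v_2 = 0 but N^1 v_2 ≠ 0; then v_{j-1} := N · v_j for j = 2, …, 2.

Pick v_2 = (1, 0, 0)ᵀ.
Then v_1 = N · v_2 = (1, -1, -1)ᵀ.

Sanity check: (A − (-3)·I) v_1 = (0, 0, 0)ᵀ = 0. ✓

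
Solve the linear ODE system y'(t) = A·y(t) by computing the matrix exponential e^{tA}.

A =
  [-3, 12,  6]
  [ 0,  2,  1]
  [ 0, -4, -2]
e^{tA} =
  [exp(-3*t), 4 - 4*exp(-3*t), 2 - 2*exp(-3*t)]
  [0, 2*t + 1, t]
  [0, -4*t, 1 - 2*t]

Strategy: write A = P · J · P⁻¹ where J is a Jordan canonical form, so e^{tA} = P · e^{tJ} · P⁻¹, and e^{tJ} can be computed block-by-block.

A has Jordan form
J =
  [-3, 0, 0]
  [ 0, 0, 1]
  [ 0, 0, 0]
(up to reordering of blocks).

Per-block formulas:
  For a 2×2 Jordan block J_2(0): exp(t · J_2(0)) = e^(0t)·(I + t·N), where N is the 2×2 nilpotent shift.
  For a 1×1 block at λ = -3: exp(t · [-3]) = [e^(-3t)].

After assembling e^{tJ} and conjugating by P, we get:

e^{tA} =
  [exp(-3*t), 4 - 4*exp(-3*t), 2 - 2*exp(-3*t)]
  [0, 2*t + 1, t]
  [0, -4*t, 1 - 2*t]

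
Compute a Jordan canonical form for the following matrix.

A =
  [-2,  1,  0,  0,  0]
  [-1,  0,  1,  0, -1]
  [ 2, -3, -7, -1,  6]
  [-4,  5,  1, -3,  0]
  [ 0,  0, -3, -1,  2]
J_3(-2) ⊕ J_2(-2)

The characteristic polynomial is
  det(x·I − A) = x^5 + 10*x^4 + 40*x^3 + 80*x^2 + 80*x + 32 = (x + 2)^5

Eigenvalues and multiplicities (the geometric multiplicity of λ is n − rank(A − λI), which equals the number of Jordan blocks for λ):
  λ = -2: algebraic multiplicity = 5, geometric multiplicity = 2

Determining the block sizes for each eigenvalue:
  λ = -2: with am = 5 and gm = 2, the partition is not yet determined (e.g. several partitions of 5 into 2 parts exist). Let N = A − (-2)·I. Computing rank(N^1) = 3, rank(N^2) = 1, rank(N^3) = 0; the number of blocks of size ≥ j is rank(N^{j−1}) − rank(N^j), giving [2, 2, 1]. So we have 1 block(s) of size 3, 1 block(s) of size 2 → block sizes [3, 2]

Assembling the blocks gives a Jordan form
J =
  [-2,  1,  0,  0,  0]
  [ 0, -2,  1,  0,  0]
  [ 0,  0, -2,  0,  0]
  [ 0,  0,  0, -2,  1]
  [ 0,  0,  0,  0, -2]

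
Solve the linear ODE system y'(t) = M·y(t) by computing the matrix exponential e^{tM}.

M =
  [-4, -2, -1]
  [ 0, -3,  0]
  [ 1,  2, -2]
e^{tM} =
  [-t*exp(-3*t) + exp(-3*t), -2*t*exp(-3*t), -t*exp(-3*t)]
  [0, exp(-3*t), 0]
  [t*exp(-3*t), 2*t*exp(-3*t), t*exp(-3*t) + exp(-3*t)]

Strategy: write M = P · J · P⁻¹ where J is a Jordan canonical form, so e^{tM} = P · e^{tJ} · P⁻¹, and e^{tJ} can be computed block-by-block.

M has Jordan form
J =
  [-3,  1,  0]
  [ 0, -3,  0]
  [ 0,  0, -3]
(up to reordering of blocks).

Per-block formulas:
  For a 2×2 Jordan block J_2(-3): exp(t · J_2(-3)) = e^(-3t)·(I + t·N), where N is the 2×2 nilpotent shift.
  For a 1×1 block at λ = -3: exp(t · [-3]) = [e^(-3t)].

After assembling e^{tJ} and conjugating by P, we get:

e^{tM} =
  [-t*exp(-3*t) + exp(-3*t), -2*t*exp(-3*t), -t*exp(-3*t)]
  [0, exp(-3*t), 0]
  [t*exp(-3*t), 2*t*exp(-3*t), t*exp(-3*t) + exp(-3*t)]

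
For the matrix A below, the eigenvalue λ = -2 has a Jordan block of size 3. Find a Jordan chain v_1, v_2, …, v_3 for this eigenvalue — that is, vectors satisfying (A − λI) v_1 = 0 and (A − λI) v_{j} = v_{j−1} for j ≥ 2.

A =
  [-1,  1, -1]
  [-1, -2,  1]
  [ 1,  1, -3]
A Jordan chain for λ = -2 of length 3:
v_1 = (-1, 0, -1)ᵀ
v_2 = (1, -1, 1)ᵀ
v_3 = (1, 0, 0)ᵀ

Let N = A − (-2)·I. We want v_3 with N^3 v_3 = 0 but N^2 v_3 ≠ 0; then v_{j-1} := N · v_j for j = 3, …, 2.

Pick v_3 = (1, 0, 0)ᵀ.
Then v_2 = N · v_3 = (1, -1, 1)ᵀ.
Then v_1 = N · v_2 = (-1, 0, -1)ᵀ.

Sanity check: (A − (-2)·I) v_1 = (0, 0, 0)ᵀ = 0. ✓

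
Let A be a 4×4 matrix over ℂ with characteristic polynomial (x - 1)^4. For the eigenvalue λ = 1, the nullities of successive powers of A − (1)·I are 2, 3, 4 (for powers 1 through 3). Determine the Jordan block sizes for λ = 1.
Block sizes for λ = 1: [3, 1]

From the dimensions of kernels of powers, the number of Jordan blocks of size at least j is d_j − d_{j−1} where d_j = dim ker(N^j) (with d_0 = 0). Computing the differences gives [2, 1, 1].
The number of blocks of size exactly k is (#blocks of size ≥ k) − (#blocks of size ≥ k + 1), so the partition is: 1 block(s) of size 1, 1 block(s) of size 3.
In nonincreasing order the block sizes are [3, 1].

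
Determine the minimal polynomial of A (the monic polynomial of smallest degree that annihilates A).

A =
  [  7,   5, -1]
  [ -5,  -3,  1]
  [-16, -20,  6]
x^3 - 10*x^2 + 32*x - 32

The characteristic polynomial is χ_A(x) = (x - 4)^2*(x - 2), so the eigenvalues are known. The minimal polynomial is
  m_A(x) = Π_λ (x − λ)^{k_λ}
where k_λ is the size of the *largest* Jordan block for λ (equivalently, the smallest k with (A − λI)^k v = 0 for every generalised eigenvector v of λ).

  λ = 2: largest Jordan block has size 1, contributing (x − 2)
  λ = 4: largest Jordan block has size 2, contributing (x − 4)^2

So m_A(x) = (x - 4)^2*(x - 2) = x^3 - 10*x^2 + 32*x - 32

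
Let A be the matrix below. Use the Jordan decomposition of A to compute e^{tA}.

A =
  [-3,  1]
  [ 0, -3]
e^{tA} =
  [exp(-3*t), t*exp(-3*t)]
  [0, exp(-3*t)]

Strategy: write A = P · J · P⁻¹ where J is a Jordan canonical form, so e^{tA} = P · e^{tJ} · P⁻¹, and e^{tJ} can be computed block-by-block.

A has Jordan form
J =
  [-3,  1]
  [ 0, -3]
(up to reordering of blocks).

Per-block formulas:
  For a 2×2 Jordan block J_2(-3): exp(t · J_2(-3)) = e^(-3t)·(I + t·N), where N is the 2×2 nilpotent shift.

After assembling e^{tJ} and conjugating by P, we get:

e^{tA} =
  [exp(-3*t), t*exp(-3*t)]
  [0, exp(-3*t)]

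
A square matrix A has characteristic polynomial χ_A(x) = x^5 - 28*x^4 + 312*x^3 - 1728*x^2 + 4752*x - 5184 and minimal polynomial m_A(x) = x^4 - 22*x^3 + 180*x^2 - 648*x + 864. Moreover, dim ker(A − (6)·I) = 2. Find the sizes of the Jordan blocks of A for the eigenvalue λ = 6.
Block sizes for λ = 6: [3, 1]

Step 1 — from the characteristic polynomial, algebraic multiplicity of λ = 6 is 4. From dim ker(A − (6)·I) = 2, there are exactly 2 Jordan blocks for λ = 6.
Step 2 — from the minimal polynomial, the factor (x − 6)^3 tells us the largest block for λ = 6 has size 3.
Step 3 — with total size 4, 2 blocks, and largest block 3, the block sizes (in nonincreasing order) are [3, 1].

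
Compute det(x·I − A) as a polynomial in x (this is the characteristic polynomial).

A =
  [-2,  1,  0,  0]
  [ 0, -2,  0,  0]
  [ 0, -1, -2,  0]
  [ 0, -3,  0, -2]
x^4 + 8*x^3 + 24*x^2 + 32*x + 16

Expanding det(x·I − A) (e.g. by cofactor expansion or by noting that A is similar to its Jordan form J, which has the same characteristic polynomial as A) gives
  χ_A(x) = x^4 + 8*x^3 + 24*x^2 + 32*x + 16
which factors as (x + 2)^4. The eigenvalues (with algebraic multiplicities) are λ = -2 with multiplicity 4.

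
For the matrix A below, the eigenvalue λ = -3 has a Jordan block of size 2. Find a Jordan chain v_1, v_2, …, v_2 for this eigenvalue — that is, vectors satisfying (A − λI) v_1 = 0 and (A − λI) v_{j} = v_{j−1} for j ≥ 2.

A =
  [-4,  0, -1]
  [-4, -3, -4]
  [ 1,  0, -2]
A Jordan chain for λ = -3 of length 2:
v_1 = (-1, -4, 1)ᵀ
v_2 = (1, 0, 0)ᵀ

Let N = A − (-3)·I. We want v_2 with N^2 v_2 = 0 but N^1 v_2 ≠ 0; then v_{j-1} := N · v_j for j = 2, …, 2.

Pick v_2 = (1, 0, 0)ᵀ.
Then v_1 = N · v_2 = (-1, -4, 1)ᵀ.

Sanity check: (A − (-3)·I) v_1 = (0, 0, 0)ᵀ = 0. ✓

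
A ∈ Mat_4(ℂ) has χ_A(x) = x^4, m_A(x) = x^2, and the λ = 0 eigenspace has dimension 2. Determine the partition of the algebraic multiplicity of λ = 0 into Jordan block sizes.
Block sizes for λ = 0: [2, 2]

Step 1 — from the characteristic polynomial, algebraic multiplicity of λ = 0 is 4. From dim ker(A − (0)·I) = 2, there are exactly 2 Jordan blocks for λ = 0.
Step 2 — from the minimal polynomial, the factor (x − 0)^2 tells us the largest block for λ = 0 has size 2.
Step 3 — with total size 4, 2 blocks, and largest block 2, the block sizes (in nonincreasing order) are [2, 2].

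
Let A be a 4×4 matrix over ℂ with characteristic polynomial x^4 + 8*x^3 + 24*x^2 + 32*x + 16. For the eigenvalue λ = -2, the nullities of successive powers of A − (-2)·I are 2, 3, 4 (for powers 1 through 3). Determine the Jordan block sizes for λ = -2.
Block sizes for λ = -2: [3, 1]

From the dimensions of kernels of powers, the number of Jordan blocks of size at least j is d_j − d_{j−1} where d_j = dim ker(N^j) (with d_0 = 0). Computing the differences gives [2, 1, 1].
The number of blocks of size exactly k is (#blocks of size ≥ k) − (#blocks of size ≥ k + 1), so the partition is: 1 block(s) of size 1, 1 block(s) of size 3.
In nonincreasing order the block sizes are [3, 1].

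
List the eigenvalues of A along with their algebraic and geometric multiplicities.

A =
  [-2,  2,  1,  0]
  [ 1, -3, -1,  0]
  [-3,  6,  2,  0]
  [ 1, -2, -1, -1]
λ = -1: alg = 4, geom = 3

Step 1 — factor the characteristic polynomial to read off the algebraic multiplicities:
  χ_A(x) = (x + 1)^4

Step 2 — compute geometric multiplicities via the rank-nullity identity g(λ) = n − rank(A − λI):
  rank(A − (-1)·I) = 1, so dim ker(A − (-1)·I) = n − 1 = 3

Summary:
  λ = -1: algebraic multiplicity = 4, geometric multiplicity = 3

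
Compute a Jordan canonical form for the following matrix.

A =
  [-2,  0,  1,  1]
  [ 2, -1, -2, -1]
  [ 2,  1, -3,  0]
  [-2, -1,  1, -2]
J_3(-2) ⊕ J_1(-2)

The characteristic polynomial is
  det(x·I − A) = x^4 + 8*x^3 + 24*x^2 + 32*x + 16 = (x + 2)^4

Eigenvalues and multiplicities (the geometric multiplicity of λ is n − rank(A − λI), which equals the number of Jordan blocks for λ):
  λ = -2: algebraic multiplicity = 4, geometric multiplicity = 2

Determining the block sizes for each eigenvalue:
  λ = -2: with am = 4 and gm = 2, the partition is not yet determined (e.g. several partitions of 4 into 2 parts exist). Let N = A − (-2)·I. Computing rank(N^1) = 2, rank(N^2) = 1, rank(N^3) = 0; the number of blocks of size ≥ j is rank(N^{j−1}) − rank(N^j), giving [2, 1, 1]. So we have 1 block(s) of size 3, 1 block(s) of size 1 → block sizes [3, 1]

Assembling the blocks gives a Jordan form
J =
  [-2,  1,  0,  0]
  [ 0, -2,  1,  0]
  [ 0,  0, -2,  0]
  [ 0,  0,  0, -2]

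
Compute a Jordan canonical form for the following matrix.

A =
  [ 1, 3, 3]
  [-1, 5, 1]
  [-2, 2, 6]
J_2(4) ⊕ J_1(4)

The characteristic polynomial is
  det(x·I − A) = x^3 - 12*x^2 + 48*x - 64 = (x - 4)^3

Eigenvalues and multiplicities (the geometric multiplicity of λ is n − rank(A − λI), which equals the number of Jordan blocks for λ):
  λ = 4: algebraic multiplicity = 3, geometric multiplicity = 2

Determining the block sizes for each eigenvalue:
  λ = 4: 2 blocks summing to 3 forces exactly one block of size 2 and the rest size 1 → block sizes [2, 1]

Assembling the blocks gives a Jordan form
J =
  [4, 1, 0]
  [0, 4, 0]
  [0, 0, 4]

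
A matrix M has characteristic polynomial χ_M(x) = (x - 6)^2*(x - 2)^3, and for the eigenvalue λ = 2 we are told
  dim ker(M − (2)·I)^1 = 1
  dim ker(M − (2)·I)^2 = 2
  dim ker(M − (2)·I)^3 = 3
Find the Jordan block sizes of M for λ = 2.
Block sizes for λ = 2: [3]

From the dimensions of kernels of powers, the number of Jordan blocks of size at least j is d_j − d_{j−1} where d_j = dim ker(N^j) (with d_0 = 0). Computing the differences gives [1, 1, 1].
The number of blocks of size exactly k is (#blocks of size ≥ k) − (#blocks of size ≥ k + 1), so the partition is: 1 block(s) of size 3.
In nonincreasing order the block sizes are [3].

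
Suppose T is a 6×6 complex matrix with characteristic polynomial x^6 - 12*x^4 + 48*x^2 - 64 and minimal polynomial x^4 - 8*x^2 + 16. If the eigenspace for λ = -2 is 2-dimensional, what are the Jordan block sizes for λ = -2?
Block sizes for λ = -2: [2, 1]

Step 1 — from the characteristic polynomial, algebraic multiplicity of λ = -2 is 3. From dim ker(T − (-2)·I) = 2, there are exactly 2 Jordan blocks for λ = -2.
Step 2 — from the minimal polynomial, the factor (x + 2)^2 tells us the largest block for λ = -2 has size 2.
Step 3 — with total size 3, 2 blocks, and largest block 2, the block sizes (in nonincreasing order) are [2, 1].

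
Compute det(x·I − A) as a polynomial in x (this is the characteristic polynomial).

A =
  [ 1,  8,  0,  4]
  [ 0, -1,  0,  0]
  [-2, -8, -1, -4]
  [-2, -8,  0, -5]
x^4 + 6*x^3 + 12*x^2 + 10*x + 3

Expanding det(x·I − A) (e.g. by cofactor expansion or by noting that A is similar to its Jordan form J, which has the same characteristic polynomial as A) gives
  χ_A(x) = x^4 + 6*x^3 + 12*x^2 + 10*x + 3
which factors as (x + 1)^3*(x + 3). The eigenvalues (with algebraic multiplicities) are λ = -3 with multiplicity 1, λ = -1 with multiplicity 3.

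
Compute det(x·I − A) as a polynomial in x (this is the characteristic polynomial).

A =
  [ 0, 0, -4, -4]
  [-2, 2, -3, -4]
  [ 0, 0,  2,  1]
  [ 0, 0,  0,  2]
x^4 - 6*x^3 + 12*x^2 - 8*x

Expanding det(x·I − A) (e.g. by cofactor expansion or by noting that A is similar to its Jordan form J, which has the same characteristic polynomial as A) gives
  χ_A(x) = x^4 - 6*x^3 + 12*x^2 - 8*x
which factors as x*(x - 2)^3. The eigenvalues (with algebraic multiplicities) are λ = 0 with multiplicity 1, λ = 2 with multiplicity 3.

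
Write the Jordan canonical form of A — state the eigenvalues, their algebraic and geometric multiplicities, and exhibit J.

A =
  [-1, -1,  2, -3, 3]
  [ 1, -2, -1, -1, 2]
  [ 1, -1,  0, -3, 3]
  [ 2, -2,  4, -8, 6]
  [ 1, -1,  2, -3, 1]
J_3(-2) ⊕ J_1(-2) ⊕ J_1(-2)

The characteristic polynomial is
  det(x·I − A) = x^5 + 10*x^4 + 40*x^3 + 80*x^2 + 80*x + 32 = (x + 2)^5

Eigenvalues and multiplicities (the geometric multiplicity of λ is n − rank(A − λI), which equals the number of Jordan blocks for λ):
  λ = -2: algebraic multiplicity = 5, geometric multiplicity = 3

Determining the block sizes for each eigenvalue:
  λ = -2: with am = 5 and gm = 3, the partition is not yet determined (e.g. several partitions of 5 into 3 parts exist). Let N = A − (-2)·I. Computing rank(N^1) = 2, rank(N^2) = 1, rank(N^3) = 0; the number of blocks of size ≥ j is rank(N^{j−1}) − rank(N^j), giving [3, 1, 1]. So we have 1 block(s) of size 3, 2 block(s) of size 1 → block sizes [3, 1, 1]

Assembling the blocks gives a Jordan form
J =
  [-2,  1,  0,  0,  0]
  [ 0, -2,  1,  0,  0]
  [ 0,  0, -2,  0,  0]
  [ 0,  0,  0, -2,  0]
  [ 0,  0,  0,  0, -2]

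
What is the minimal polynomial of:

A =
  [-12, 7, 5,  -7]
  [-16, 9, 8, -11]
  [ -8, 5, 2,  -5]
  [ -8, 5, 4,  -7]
x^3 + 6*x^2 + 12*x + 8

The characteristic polynomial is χ_A(x) = (x + 2)^4, so the eigenvalues are known. The minimal polynomial is
  m_A(x) = Π_λ (x − λ)^{k_λ}
where k_λ is the size of the *largest* Jordan block for λ (equivalently, the smallest k with (A − λI)^k v = 0 for every generalised eigenvector v of λ).

  λ = -2: largest Jordan block has size 3, contributing (x + 2)^3

So m_A(x) = (x + 2)^3 = x^3 + 6*x^2 + 12*x + 8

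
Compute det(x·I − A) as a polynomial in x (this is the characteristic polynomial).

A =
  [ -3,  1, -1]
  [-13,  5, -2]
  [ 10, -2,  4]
x^3 - 6*x^2 + 12*x - 8

Expanding det(x·I − A) (e.g. by cofactor expansion or by noting that A is similar to its Jordan form J, which has the same characteristic polynomial as A) gives
  χ_A(x) = x^3 - 6*x^2 + 12*x - 8
which factors as (x - 2)^3. The eigenvalues (with algebraic multiplicities) are λ = 2 with multiplicity 3.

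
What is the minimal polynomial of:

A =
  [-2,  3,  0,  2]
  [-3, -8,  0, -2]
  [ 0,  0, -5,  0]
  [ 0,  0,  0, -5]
x^2 + 10*x + 25

The characteristic polynomial is χ_A(x) = (x + 5)^4, so the eigenvalues are known. The minimal polynomial is
  m_A(x) = Π_λ (x − λ)^{k_λ}
where k_λ is the size of the *largest* Jordan block for λ (equivalently, the smallest k with (A − λI)^k v = 0 for every generalised eigenvector v of λ).

  λ = -5: largest Jordan block has size 2, contributing (x + 5)^2

So m_A(x) = (x + 5)^2 = x^2 + 10*x + 25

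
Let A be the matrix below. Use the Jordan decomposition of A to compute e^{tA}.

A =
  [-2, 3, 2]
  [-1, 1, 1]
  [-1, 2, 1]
e^{tA} =
  [-t^2/2 - 2*t + 1, t^2/2 + 3*t, t^2/2 + 2*t]
  [-t, t + 1, t]
  [-t^2/2 - t, t^2/2 + 2*t, t^2/2 + t + 1]

Strategy: write A = P · J · P⁻¹ where J is a Jordan canonical form, so e^{tA} = P · e^{tJ} · P⁻¹, and e^{tJ} can be computed block-by-block.

A has Jordan form
J =
  [0, 1, 0]
  [0, 0, 1]
  [0, 0, 0]
(up to reordering of blocks).

Per-block formulas:
  For a 3×3 Jordan block J_3(0): exp(t · J_3(0)) = e^(0t)·(I + t·N + (t^2/2)·N^2), where N is the 3×3 nilpotent shift.

After assembling e^{tJ} and conjugating by P, we get:

e^{tA} =
  [-t^2/2 - 2*t + 1, t^2/2 + 3*t, t^2/2 + 2*t]
  [-t, t + 1, t]
  [-t^2/2 - t, t^2/2 + 2*t, t^2/2 + t + 1]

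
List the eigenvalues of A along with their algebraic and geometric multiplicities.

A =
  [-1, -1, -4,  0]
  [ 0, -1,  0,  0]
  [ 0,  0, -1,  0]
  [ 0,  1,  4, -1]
λ = -1: alg = 4, geom = 3

Step 1 — factor the characteristic polynomial to read off the algebraic multiplicities:
  χ_A(x) = (x + 1)^4

Step 2 — compute geometric multiplicities via the rank-nullity identity g(λ) = n − rank(A − λI):
  rank(A − (-1)·I) = 1, so dim ker(A − (-1)·I) = n − 1 = 3

Summary:
  λ = -1: algebraic multiplicity = 4, geometric multiplicity = 3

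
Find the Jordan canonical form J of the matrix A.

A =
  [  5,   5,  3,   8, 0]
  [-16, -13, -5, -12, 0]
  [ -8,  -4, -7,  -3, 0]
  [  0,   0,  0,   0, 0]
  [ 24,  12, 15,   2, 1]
J_3(-5) ⊕ J_1(0) ⊕ J_1(1)

The characteristic polynomial is
  det(x·I − A) = x^5 + 14*x^4 + 60*x^3 + 50*x^2 - 125*x = x*(x - 1)*(x + 5)^3

Eigenvalues and multiplicities (the geometric multiplicity of λ is n − rank(A − λI), which equals the number of Jordan blocks for λ):
  λ = -5: algebraic multiplicity = 3, geometric multiplicity = 1
  λ = 0: algebraic multiplicity = 1, geometric multiplicity = 1
  λ = 1: algebraic multiplicity = 1, geometric multiplicity = 1

Determining the block sizes for each eigenvalue:
  λ = -5: one block (gm = 1), so the single block has size am = 3 → block sizes [3]
  λ = 0: one block (gm = 1), so the single block has size am = 1 → block sizes [1]
  λ = 1: one block (gm = 1), so the single block has size am = 1 → block sizes [1]

Assembling the blocks gives a Jordan form
J =
  [-5,  1,  0, 0, 0]
  [ 0, -5,  1, 0, 0]
  [ 0,  0, -5, 0, 0]
  [ 0,  0,  0, 0, 0]
  [ 0,  0,  0, 0, 1]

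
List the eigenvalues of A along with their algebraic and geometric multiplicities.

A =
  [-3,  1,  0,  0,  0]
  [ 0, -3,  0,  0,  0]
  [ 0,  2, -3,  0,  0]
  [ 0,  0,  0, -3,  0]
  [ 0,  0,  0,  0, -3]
λ = -3: alg = 5, geom = 4

Step 1 — factor the characteristic polynomial to read off the algebraic multiplicities:
  χ_A(x) = (x + 3)^5

Step 2 — compute geometric multiplicities via the rank-nullity identity g(λ) = n − rank(A − λI):
  rank(A − (-3)·I) = 1, so dim ker(A − (-3)·I) = n − 1 = 4

Summary:
  λ = -3: algebraic multiplicity = 5, geometric multiplicity = 4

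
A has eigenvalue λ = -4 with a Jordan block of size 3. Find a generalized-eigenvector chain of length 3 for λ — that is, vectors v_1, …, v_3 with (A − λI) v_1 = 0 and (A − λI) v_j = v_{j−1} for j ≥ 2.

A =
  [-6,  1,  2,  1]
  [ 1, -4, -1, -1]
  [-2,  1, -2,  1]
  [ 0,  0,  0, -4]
A Jordan chain for λ = -4 of length 3:
v_1 = (1, 0, 1, 0)ᵀ
v_2 = (-2, 1, -2, 0)ᵀ
v_3 = (1, 0, 0, 0)ᵀ

Let N = A − (-4)·I. We want v_3 with N^3 v_3 = 0 but N^2 v_3 ≠ 0; then v_{j-1} := N · v_j for j = 3, …, 2.

Pick v_3 = (1, 0, 0, 0)ᵀ.
Then v_2 = N · v_3 = (-2, 1, -2, 0)ᵀ.
Then v_1 = N · v_2 = (1, 0, 1, 0)ᵀ.

Sanity check: (A − (-4)·I) v_1 = (0, 0, 0, 0)ᵀ = 0. ✓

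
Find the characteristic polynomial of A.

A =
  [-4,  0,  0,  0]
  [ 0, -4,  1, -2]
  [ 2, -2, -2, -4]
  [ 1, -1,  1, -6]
x^4 + 16*x^3 + 96*x^2 + 256*x + 256

Expanding det(x·I − A) (e.g. by cofactor expansion or by noting that A is similar to its Jordan form J, which has the same characteristic polynomial as A) gives
  χ_A(x) = x^4 + 16*x^3 + 96*x^2 + 256*x + 256
which factors as (x + 4)^4. The eigenvalues (with algebraic multiplicities) are λ = -4 with multiplicity 4.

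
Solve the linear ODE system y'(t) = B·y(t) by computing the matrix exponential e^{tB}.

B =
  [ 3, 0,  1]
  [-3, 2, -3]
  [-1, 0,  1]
e^{tB} =
  [t*exp(2*t) + exp(2*t), 0, t*exp(2*t)]
  [-3*t*exp(2*t), exp(2*t), -3*t*exp(2*t)]
  [-t*exp(2*t), 0, -t*exp(2*t) + exp(2*t)]

Strategy: write B = P · J · P⁻¹ where J is a Jordan canonical form, so e^{tB} = P · e^{tJ} · P⁻¹, and e^{tJ} can be computed block-by-block.

B has Jordan form
J =
  [2, 1, 0]
  [0, 2, 0]
  [0, 0, 2]
(up to reordering of blocks).

Per-block formulas:
  For a 2×2 Jordan block J_2(2): exp(t · J_2(2)) = e^(2t)·(I + t·N), where N is the 2×2 nilpotent shift.
  For a 1×1 block at λ = 2: exp(t · [2]) = [e^(2t)].

After assembling e^{tJ} and conjugating by P, we get:

e^{tB} =
  [t*exp(2*t) + exp(2*t), 0, t*exp(2*t)]
  [-3*t*exp(2*t), exp(2*t), -3*t*exp(2*t)]
  [-t*exp(2*t), 0, -t*exp(2*t) + exp(2*t)]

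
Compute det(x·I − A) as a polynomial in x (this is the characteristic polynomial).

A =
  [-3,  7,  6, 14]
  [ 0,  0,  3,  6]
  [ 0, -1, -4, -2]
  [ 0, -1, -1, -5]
x^4 + 12*x^3 + 54*x^2 + 108*x + 81

Expanding det(x·I − A) (e.g. by cofactor expansion or by noting that A is similar to its Jordan form J, which has the same characteristic polynomial as A) gives
  χ_A(x) = x^4 + 12*x^3 + 54*x^2 + 108*x + 81
which factors as (x + 3)^4. The eigenvalues (with algebraic multiplicities) are λ = -3 with multiplicity 4.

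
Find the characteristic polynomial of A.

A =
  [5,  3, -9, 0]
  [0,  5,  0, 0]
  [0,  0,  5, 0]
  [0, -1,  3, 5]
x^4 - 20*x^3 + 150*x^2 - 500*x + 625

Expanding det(x·I − A) (e.g. by cofactor expansion or by noting that A is similar to its Jordan form J, which has the same characteristic polynomial as A) gives
  χ_A(x) = x^4 - 20*x^3 + 150*x^2 - 500*x + 625
which factors as (x - 5)^4. The eigenvalues (with algebraic multiplicities) are λ = 5 with multiplicity 4.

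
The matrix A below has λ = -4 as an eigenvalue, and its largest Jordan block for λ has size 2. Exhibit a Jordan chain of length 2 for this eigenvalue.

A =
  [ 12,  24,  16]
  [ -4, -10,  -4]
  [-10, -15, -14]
A Jordan chain for λ = -4 of length 2:
v_1 = (16, -4, -10)ᵀ
v_2 = (1, 0, 0)ᵀ

Let N = A − (-4)·I. We want v_2 with N^2 v_2 = 0 but N^1 v_2 ≠ 0; then v_{j-1} := N · v_j for j = 2, …, 2.

Pick v_2 = (1, 0, 0)ᵀ.
Then v_1 = N · v_2 = (16, -4, -10)ᵀ.

Sanity check: (A − (-4)·I) v_1 = (0, 0, 0)ᵀ = 0. ✓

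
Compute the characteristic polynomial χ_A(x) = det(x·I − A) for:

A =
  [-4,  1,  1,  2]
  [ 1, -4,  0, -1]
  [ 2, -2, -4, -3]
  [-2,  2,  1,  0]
x^4 + 12*x^3 + 54*x^2 + 108*x + 81

Expanding det(x·I − A) (e.g. by cofactor expansion or by noting that A is similar to its Jordan form J, which has the same characteristic polynomial as A) gives
  χ_A(x) = x^4 + 12*x^3 + 54*x^2 + 108*x + 81
which factors as (x + 3)^4. The eigenvalues (with algebraic multiplicities) are λ = -3 with multiplicity 4.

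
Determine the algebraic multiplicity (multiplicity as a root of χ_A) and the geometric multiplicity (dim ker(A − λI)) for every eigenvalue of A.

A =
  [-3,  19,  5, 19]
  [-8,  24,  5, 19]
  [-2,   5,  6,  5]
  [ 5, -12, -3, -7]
λ = 5: alg = 4, geom = 2

Step 1 — factor the characteristic polynomial to read off the algebraic multiplicities:
  χ_A(x) = (x - 5)^4

Step 2 — compute geometric multiplicities via the rank-nullity identity g(λ) = n − rank(A − λI):
  rank(A − (5)·I) = 2, so dim ker(A − (5)·I) = n − 2 = 2

Summary:
  λ = 5: algebraic multiplicity = 4, geometric multiplicity = 2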